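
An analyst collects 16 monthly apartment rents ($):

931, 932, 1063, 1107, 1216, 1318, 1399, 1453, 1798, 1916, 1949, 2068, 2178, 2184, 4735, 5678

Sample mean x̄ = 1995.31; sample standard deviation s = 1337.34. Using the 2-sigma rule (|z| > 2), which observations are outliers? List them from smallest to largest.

4735, 5678

Cutoffs at x̄ ± 2s: 1995.31 ± 2·1337.34 = [-679.37, 4669.99].
4735: z = 2.05, |z| > 2 → outlier.
5678: z = 2.75, |z| > 2 → outlier.
Every other value lies within [-679.37, 4669.99].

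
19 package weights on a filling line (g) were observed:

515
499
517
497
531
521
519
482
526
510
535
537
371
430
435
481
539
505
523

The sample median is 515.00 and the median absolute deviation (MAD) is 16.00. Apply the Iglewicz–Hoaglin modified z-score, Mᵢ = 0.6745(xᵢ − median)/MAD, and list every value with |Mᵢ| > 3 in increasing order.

|Mᵢ| > 3 ⇔ |xᵢ − 515.00| > 3·16.00/0.6745 = 71.16.
So outliers lie outside [443.84, 586.16].
371: M = -6.07 → outlier.
430: M = -3.58 → outlier.
435: M = -3.37 → outlier.

371, 430, 435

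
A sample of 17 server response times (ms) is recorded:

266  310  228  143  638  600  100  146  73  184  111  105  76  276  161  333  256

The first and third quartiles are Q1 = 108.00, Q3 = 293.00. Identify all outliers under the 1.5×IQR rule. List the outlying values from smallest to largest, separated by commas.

600, 638

IQR = Q3 − Q1 = 293.00 − 108.00 = 185.00.
Lower fence = Q1 − 1.5·IQR = 108.00 − 277.50 = -169.50.
Upper fence = Q3 + 1.5·IQR = 293.00 + 277.50 = 570.50.
600 > 570.50 → outlier.
638 > 570.50 → outlier.
All remaining values lie within [-169.50, 570.50].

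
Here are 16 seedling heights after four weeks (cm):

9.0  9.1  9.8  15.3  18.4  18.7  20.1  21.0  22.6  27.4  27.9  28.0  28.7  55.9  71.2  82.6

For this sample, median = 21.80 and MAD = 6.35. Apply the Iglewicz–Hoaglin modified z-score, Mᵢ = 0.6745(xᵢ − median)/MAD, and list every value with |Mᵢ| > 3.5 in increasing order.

55.9, 71.2, 82.6

|Mᵢ| > 3.5 ⇔ |xᵢ − 21.80| > 3.5·6.35/0.6745 = 32.95.
So outliers lie outside [-11.15, 54.75].
55.9: M = 3.62 → outlier.
71.2: M = 5.25 → outlier.
82.6: M = 6.46 → outlier.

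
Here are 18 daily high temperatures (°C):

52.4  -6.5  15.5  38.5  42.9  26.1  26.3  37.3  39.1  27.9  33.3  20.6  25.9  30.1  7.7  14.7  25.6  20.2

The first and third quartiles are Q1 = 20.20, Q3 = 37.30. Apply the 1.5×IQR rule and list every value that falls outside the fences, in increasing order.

-6.5

IQR = Q3 − Q1 = 37.30 − 20.20 = 17.10.
Lower fence = Q1 − 1.5·IQR = 20.20 − 25.65 = -5.45.
Upper fence = Q3 + 1.5·IQR = 37.30 + 25.65 = 62.95.
-6.5 < -5.45 → outlier.
All remaining values lie within [-5.45, 62.95].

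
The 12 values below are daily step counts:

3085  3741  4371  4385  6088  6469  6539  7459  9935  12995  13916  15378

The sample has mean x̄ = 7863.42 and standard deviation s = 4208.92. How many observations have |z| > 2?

0

Cutoffs: x̄ ± 2s = [-554.42, 16281.26].
Every value lies within the cutoffs.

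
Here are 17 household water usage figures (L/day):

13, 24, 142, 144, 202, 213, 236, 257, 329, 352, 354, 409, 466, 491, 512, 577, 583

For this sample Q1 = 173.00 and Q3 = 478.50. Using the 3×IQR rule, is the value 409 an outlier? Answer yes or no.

IQR = Q3 − Q1 = 478.50 − 173.00 = 305.50.
Lower fence = Q1 − 3·IQR = 173.00 − 916.50 = -743.50.
Upper fence = Q3 + 3·IQR = 478.50 + 916.50 = 1395.00.
409 lies within [-743.50, 1395.00].

no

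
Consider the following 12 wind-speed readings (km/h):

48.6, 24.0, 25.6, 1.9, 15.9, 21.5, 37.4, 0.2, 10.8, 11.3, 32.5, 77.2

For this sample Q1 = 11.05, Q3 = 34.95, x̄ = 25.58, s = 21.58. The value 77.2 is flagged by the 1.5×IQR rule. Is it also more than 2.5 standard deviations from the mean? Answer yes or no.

z = (77.2 − 25.58) / 21.58 = 2.39.
|z| = 2.39 ≤ 2.5.

no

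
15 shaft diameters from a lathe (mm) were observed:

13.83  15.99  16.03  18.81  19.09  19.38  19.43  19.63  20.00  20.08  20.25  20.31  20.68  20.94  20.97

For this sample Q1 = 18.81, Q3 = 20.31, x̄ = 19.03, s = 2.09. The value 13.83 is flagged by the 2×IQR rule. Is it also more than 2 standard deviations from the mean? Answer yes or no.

yes

z = (13.83 − 19.03) / 2.09 = -2.49.
|z| = 2.49 > 2.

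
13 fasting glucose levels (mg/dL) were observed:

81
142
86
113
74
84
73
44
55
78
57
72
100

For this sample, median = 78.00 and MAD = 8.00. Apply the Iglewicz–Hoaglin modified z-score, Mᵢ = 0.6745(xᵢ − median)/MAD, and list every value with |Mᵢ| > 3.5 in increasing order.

|Mᵢ| > 3.5 ⇔ |xᵢ − 78.00| > 3.5·8.00/0.6745 = 41.51.
So outliers lie outside [36.49, 119.51].
142: M = 5.40 → outlier.

142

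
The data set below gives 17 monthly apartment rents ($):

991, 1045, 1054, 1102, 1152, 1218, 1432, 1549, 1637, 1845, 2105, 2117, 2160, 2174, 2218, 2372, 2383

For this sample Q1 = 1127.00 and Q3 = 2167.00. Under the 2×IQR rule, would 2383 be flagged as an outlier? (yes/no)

IQR = Q3 − Q1 = 2167.00 − 1127.00 = 1040.00.
Lower fence = Q1 − 2·IQR = 1127.00 − 2080.00 = -953.00.
Upper fence = Q3 + 2·IQR = 2167.00 + 2080.00 = 4247.00.
2383 lies within [-953.00, 4247.00].

no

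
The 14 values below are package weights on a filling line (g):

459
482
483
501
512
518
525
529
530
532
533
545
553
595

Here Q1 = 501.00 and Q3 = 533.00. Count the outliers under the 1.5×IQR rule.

IQR = 32.00; fences at 501.00 − 48.00 = 453.00 and 533.00 + 48.00 = 581.00.
Outside the cutoffs: 595.

1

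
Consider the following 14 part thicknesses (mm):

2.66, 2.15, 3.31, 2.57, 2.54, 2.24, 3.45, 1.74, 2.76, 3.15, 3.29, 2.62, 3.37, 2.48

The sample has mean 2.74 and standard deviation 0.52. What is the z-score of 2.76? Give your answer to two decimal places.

z = (2.76 − 2.74) / 0.52 = 0.04.

0.04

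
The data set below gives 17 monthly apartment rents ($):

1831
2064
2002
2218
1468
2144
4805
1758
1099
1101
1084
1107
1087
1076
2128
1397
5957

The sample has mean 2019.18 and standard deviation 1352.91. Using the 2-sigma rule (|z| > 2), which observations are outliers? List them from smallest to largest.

Cutoffs at x̄ ± 2s: 2019.18 ± 2·1352.91 = [-686.64, 4725.00].
4805: z = 2.06, |z| > 2 → outlier.
5957: z = 2.91, |z| > 2 → outlier.
Every other value lies within [-686.64, 4725.00].

4805, 5957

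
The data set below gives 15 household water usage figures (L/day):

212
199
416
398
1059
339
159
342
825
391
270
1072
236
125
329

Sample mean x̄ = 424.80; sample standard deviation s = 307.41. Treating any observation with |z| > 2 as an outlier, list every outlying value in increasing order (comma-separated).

1059, 1072

Cutoffs at x̄ ± 2s: 424.80 ± 2·307.41 = [-190.02, 1039.62].
1059: z = 2.06, |z| > 2 → outlier.
1072: z = 2.11, |z| > 2 → outlier.
Every other value lies within [-190.02, 1039.62].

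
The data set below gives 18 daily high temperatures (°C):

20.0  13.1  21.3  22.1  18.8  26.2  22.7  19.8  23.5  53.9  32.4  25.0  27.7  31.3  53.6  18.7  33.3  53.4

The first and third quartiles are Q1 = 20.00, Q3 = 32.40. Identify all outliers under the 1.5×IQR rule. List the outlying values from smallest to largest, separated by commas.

IQR = Q3 − Q1 = 32.40 − 20.00 = 12.40.
Lower fence = Q1 − 1.5·IQR = 20.00 − 18.60 = 1.40.
Upper fence = Q3 + 1.5·IQR = 32.40 + 18.60 = 51.00.
53.4 > 51.00 → outlier.
53.6 > 51.00 → outlier.
53.9 > 51.00 → outlier.
All remaining values lie within [1.40, 51.00].

53.4, 53.6, 53.9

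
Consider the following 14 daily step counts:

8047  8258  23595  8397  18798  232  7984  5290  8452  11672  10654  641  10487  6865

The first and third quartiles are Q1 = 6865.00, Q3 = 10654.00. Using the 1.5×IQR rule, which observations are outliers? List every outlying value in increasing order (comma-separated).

232, 641, 18798, 23595

IQR = Q3 − Q1 = 10654.00 − 6865.00 = 3789.00.
Lower fence = Q1 − 1.5·IQR = 6865.00 − 5683.50 = 1181.50.
Upper fence = Q3 + 1.5·IQR = 10654.00 + 5683.50 = 16337.50.
232 < 1181.50 → outlier.
641 < 1181.50 → outlier.
18798 > 16337.50 → outlier.
23595 > 16337.50 → outlier.
All remaining values lie within [1181.50, 16337.50].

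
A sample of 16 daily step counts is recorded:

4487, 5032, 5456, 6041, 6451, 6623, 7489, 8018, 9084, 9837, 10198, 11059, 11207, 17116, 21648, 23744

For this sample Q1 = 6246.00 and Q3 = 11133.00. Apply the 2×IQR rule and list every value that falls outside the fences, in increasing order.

IQR = Q3 − Q1 = 11133.00 − 6246.00 = 4887.00.
Lower fence = Q1 − 2·IQR = 6246.00 − 9774.00 = -3528.00.
Upper fence = Q3 + 2·IQR = 11133.00 + 9774.00 = 20907.00.
21648 > 20907.00 → outlier.
23744 > 20907.00 → outlier.
All remaining values lie within [-3528.00, 20907.00].

21648, 23744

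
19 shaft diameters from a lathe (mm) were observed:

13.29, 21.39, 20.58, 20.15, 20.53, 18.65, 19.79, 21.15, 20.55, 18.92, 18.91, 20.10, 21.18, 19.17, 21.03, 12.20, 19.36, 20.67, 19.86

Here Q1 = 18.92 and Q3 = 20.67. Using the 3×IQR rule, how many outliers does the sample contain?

IQR = 1.75; fences at 18.92 − 5.25 = 13.67 and 20.67 + 5.25 = 25.92.
Outside the cutoffs: 12.20, 13.29.

2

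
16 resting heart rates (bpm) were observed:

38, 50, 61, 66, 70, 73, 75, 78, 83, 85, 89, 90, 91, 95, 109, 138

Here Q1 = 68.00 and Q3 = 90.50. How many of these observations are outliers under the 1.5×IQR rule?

1

IQR = 22.50; fences at 68.00 − 33.75 = 34.25 and 90.50 + 33.75 = 124.25.
Outside the cutoffs: 138.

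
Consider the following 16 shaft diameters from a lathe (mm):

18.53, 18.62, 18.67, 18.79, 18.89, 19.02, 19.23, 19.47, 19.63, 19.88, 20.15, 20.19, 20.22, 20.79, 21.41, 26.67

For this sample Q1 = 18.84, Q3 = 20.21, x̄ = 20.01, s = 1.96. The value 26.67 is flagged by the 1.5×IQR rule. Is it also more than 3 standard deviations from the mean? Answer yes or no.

z = (26.67 − 20.01) / 1.96 = 3.40.
|z| = 3.40 > 3.

yes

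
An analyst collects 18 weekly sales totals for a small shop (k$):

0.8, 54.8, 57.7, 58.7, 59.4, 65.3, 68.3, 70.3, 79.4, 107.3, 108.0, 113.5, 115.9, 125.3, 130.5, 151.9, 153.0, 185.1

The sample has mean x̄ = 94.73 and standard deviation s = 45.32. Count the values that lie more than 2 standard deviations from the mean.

Cutoffs: x̄ ± 2s = [4.09, 185.37].
Outside the cutoffs: 0.8.

1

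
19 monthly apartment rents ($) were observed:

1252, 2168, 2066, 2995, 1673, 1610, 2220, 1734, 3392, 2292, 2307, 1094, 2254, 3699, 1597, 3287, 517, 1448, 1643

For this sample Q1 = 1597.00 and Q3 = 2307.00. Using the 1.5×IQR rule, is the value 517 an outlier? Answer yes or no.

yes

IQR = Q3 − Q1 = 2307.00 − 1597.00 = 710.00.
Lower fence = Q1 − 1.5·IQR = 1597.00 − 1065.00 = 532.00.
Upper fence = Q3 + 1.5·IQR = 2307.00 + 1065.00 = 3372.00.
517 lies below the lower fence.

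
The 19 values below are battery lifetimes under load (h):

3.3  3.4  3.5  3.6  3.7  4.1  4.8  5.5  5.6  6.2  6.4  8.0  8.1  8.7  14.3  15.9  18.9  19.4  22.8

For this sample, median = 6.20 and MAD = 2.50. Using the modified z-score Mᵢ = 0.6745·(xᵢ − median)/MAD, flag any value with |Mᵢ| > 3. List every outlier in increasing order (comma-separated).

|Mᵢ| > 3 ⇔ |xᵢ − 6.20| > 3·2.50/0.6745 = 11.12.
So outliers lie outside [-4.92, 17.32].
18.9: M = 3.43 → outlier.
19.4: M = 3.56 → outlier.
22.8: M = 4.48 → outlier.

18.9, 19.4, 22.8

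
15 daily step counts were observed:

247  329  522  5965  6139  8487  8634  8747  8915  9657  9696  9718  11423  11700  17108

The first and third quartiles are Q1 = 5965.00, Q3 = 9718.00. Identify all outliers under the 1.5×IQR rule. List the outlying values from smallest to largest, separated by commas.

IQR = Q3 − Q1 = 9718.00 − 5965.00 = 3753.00.
Lower fence = Q1 − 1.5·IQR = 5965.00 − 5629.50 = 335.50.
Upper fence = Q3 + 1.5·IQR = 9718.00 + 5629.50 = 15347.50.
247 < 335.50 → outlier.
329 < 335.50 → outlier.
17108 > 15347.50 → outlier.
All remaining values lie within [335.50, 15347.50].

247, 329, 17108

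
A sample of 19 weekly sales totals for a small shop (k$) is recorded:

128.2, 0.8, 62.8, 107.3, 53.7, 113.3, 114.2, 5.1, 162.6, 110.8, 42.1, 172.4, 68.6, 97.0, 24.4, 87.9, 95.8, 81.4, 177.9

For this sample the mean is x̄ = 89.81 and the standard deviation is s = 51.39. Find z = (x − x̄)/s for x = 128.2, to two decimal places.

0.75

z = (128.2 − 89.81) / 51.39 = 0.75.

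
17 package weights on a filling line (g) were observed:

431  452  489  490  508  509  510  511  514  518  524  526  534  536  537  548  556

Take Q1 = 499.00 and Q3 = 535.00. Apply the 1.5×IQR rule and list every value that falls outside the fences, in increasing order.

431

IQR = Q3 − Q1 = 535.00 − 499.00 = 36.00.
Lower fence = Q1 − 1.5·IQR = 499.00 − 54.00 = 445.00.
Upper fence = Q3 + 1.5·IQR = 535.00 + 54.00 = 589.00.
431 < 445.00 → outlier.
All remaining values lie within [445.00, 589.00].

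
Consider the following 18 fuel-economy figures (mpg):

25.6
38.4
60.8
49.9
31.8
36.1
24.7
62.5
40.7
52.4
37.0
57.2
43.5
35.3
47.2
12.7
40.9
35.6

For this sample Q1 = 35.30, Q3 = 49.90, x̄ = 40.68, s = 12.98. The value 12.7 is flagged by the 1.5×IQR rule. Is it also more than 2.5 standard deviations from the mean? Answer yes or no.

no

z = (12.7 − 40.68) / 12.98 = -2.16.
|z| = 2.16 ≤ 2.5.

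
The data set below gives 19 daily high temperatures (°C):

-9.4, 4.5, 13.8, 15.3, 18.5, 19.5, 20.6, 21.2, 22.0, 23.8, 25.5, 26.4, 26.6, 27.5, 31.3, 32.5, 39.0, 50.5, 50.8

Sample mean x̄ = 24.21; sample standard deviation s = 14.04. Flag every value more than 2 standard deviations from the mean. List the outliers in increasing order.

-9.4

Cutoffs at x̄ ± 2s: 24.21 ± 2·14.04 = [-3.87, 52.29].
-9.4: z = -2.39, |z| > 2 → outlier.
Every other value lies within [-3.87, 52.29].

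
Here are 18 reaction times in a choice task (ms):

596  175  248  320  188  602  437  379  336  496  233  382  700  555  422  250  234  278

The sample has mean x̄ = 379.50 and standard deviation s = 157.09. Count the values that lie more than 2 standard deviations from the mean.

Cutoffs: x̄ ± 2s = [65.32, 693.68].
Outside the cutoffs: 700.

1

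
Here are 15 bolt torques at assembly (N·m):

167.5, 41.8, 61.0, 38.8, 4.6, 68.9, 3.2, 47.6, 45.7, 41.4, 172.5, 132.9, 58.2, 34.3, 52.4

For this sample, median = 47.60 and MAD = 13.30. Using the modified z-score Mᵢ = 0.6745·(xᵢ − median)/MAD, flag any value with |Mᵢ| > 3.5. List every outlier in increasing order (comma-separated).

|Mᵢ| > 3.5 ⇔ |xᵢ − 47.60| > 3.5·13.30/0.6745 = 69.01.
So outliers lie outside [-21.41, 116.61].
132.9: M = 4.33 → outlier.
167.5: M = 6.08 → outlier.
172.5: M = 6.33 → outlier.

132.9, 167.5, 172.5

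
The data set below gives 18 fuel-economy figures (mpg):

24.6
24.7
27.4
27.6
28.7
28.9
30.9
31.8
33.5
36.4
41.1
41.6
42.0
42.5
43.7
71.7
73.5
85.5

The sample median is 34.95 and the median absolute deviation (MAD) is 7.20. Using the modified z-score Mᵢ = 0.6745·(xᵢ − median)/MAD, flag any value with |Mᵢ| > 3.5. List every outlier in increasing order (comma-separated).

73.5, 85.5

|Mᵢ| > 3.5 ⇔ |xᵢ − 34.95| > 3.5·7.20/0.6745 = 37.36.
So outliers lie outside [-2.41, 72.31].
73.5: M = 3.61 → outlier.
85.5: M = 4.74 → outlier.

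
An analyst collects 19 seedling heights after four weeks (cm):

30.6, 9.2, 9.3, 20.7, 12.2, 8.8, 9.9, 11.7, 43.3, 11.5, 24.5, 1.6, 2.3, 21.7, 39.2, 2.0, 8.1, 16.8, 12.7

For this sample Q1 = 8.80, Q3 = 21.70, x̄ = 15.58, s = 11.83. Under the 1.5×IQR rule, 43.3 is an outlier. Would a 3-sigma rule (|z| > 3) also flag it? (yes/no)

z = (43.3 − 15.58) / 11.83 = 2.34.
|z| = 2.34 ≤ 3.

no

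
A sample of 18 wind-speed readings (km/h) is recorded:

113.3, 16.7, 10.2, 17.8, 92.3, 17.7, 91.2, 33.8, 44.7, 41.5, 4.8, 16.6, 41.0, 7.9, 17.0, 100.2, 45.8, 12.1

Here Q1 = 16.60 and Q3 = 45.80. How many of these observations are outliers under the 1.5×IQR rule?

IQR = 29.20; fences at 16.60 − 43.80 = -27.20 and 45.80 + 43.80 = 89.60.
Outside the cutoffs: 91.2, 92.3, 100.2, 113.3.

4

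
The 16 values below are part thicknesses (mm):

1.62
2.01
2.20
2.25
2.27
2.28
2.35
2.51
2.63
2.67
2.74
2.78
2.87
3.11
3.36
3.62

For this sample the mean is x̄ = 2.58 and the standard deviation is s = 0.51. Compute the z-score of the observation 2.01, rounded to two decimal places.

-1.12

z = (2.01 − 2.58) / 0.51 = -1.12.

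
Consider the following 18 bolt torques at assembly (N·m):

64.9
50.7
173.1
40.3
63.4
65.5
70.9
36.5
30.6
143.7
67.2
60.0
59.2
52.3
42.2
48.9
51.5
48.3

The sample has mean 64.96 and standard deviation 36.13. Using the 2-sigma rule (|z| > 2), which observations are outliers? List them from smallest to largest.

Cutoffs at x̄ ± 2s: 64.96 ± 2·36.13 = [-7.30, 137.22].
143.7: z = 2.18, |z| > 2 → outlier.
173.1: z = 2.99, |z| > 2 → outlier.
Every other value lies within [-7.30, 137.22].

143.7, 173.1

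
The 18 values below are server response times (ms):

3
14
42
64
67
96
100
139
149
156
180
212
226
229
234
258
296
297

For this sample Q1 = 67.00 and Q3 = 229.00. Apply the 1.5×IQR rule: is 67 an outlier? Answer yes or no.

no

IQR = Q3 − Q1 = 229.00 − 67.00 = 162.00.
Lower fence = Q1 − 1.5·IQR = 67.00 − 243.00 = -176.00.
Upper fence = Q3 + 1.5·IQR = 229.00 + 243.00 = 472.00.
67 lies within [-176.00, 472.00].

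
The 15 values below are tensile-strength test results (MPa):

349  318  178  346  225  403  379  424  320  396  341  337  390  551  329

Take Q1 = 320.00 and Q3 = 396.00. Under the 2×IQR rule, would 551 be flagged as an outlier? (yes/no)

IQR = Q3 − Q1 = 396.00 − 320.00 = 76.00.
Lower fence = Q1 − 2·IQR = 320.00 − 152.00 = 168.00.
Upper fence = Q3 + 2·IQR = 396.00 + 152.00 = 548.00.
551 lies above the upper fence.

yes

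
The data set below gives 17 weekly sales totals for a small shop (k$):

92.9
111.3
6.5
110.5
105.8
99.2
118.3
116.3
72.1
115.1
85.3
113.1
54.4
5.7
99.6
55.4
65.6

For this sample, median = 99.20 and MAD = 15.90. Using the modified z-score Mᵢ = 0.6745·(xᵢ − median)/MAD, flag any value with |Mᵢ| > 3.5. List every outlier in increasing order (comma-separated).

5.7, 6.5

|Mᵢ| > 3.5 ⇔ |xᵢ − 99.20| > 3.5·15.90/0.6745 = 82.51.
So outliers lie outside [16.69, 181.71].
5.7: M = -3.97 → outlier.
6.5: M = -3.93 → outlier.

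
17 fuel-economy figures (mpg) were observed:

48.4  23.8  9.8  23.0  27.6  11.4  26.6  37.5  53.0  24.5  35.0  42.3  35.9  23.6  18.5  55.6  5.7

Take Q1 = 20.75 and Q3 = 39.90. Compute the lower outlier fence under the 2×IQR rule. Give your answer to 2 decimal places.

IQR = Q3 − Q1 = 39.90 − 20.75 = 19.15.
Lower fence = Q1 − 2·IQR = 20.75 − 38.30 = -17.55.
Upper fence = Q3 + 2·IQR = 39.90 + 38.30 = 78.20.

-17.55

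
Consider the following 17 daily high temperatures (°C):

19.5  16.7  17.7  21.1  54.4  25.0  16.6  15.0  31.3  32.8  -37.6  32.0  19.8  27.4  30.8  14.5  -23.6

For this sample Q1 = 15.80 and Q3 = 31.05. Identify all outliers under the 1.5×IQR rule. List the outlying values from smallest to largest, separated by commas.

IQR = Q3 − Q1 = 31.05 − 15.80 = 15.25.
Lower fence = Q1 − 1.5·IQR = 15.80 − 22.875 = -7.075.
Upper fence = Q3 + 1.5·IQR = 31.05 + 22.875 = 53.925.
-37.6 < -7.075 → outlier.
-23.6 < -7.075 → outlier.
54.4 > 53.925 → outlier.
All remaining values lie within [-7.075, 53.925].

-37.6, -23.6, 54.4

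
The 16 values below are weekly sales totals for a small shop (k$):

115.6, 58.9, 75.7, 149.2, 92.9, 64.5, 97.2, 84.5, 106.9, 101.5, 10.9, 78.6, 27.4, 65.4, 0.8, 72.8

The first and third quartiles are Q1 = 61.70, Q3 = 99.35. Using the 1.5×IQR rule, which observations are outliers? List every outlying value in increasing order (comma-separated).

0.8

IQR = Q3 − Q1 = 99.35 − 61.70 = 37.65.
Lower fence = Q1 − 1.5·IQR = 61.70 − 56.475 = 5.225.
Upper fence = Q3 + 1.5·IQR = 99.35 + 56.475 = 155.825.
0.8 < 5.225 → outlier.
All remaining values lie within [5.225, 155.825].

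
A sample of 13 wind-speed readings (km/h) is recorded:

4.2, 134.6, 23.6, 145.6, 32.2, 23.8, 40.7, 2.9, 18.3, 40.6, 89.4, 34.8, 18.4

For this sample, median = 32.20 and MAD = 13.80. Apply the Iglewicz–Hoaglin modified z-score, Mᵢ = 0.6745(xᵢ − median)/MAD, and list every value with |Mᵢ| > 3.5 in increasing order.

|Mᵢ| > 3.5 ⇔ |xᵢ − 32.20| > 3.5·13.80/0.6745 = 71.61.
So outliers lie outside [-39.41, 103.81].
134.6: M = 5.00 → outlier.
145.6: M = 5.54 → outlier.

134.6, 145.6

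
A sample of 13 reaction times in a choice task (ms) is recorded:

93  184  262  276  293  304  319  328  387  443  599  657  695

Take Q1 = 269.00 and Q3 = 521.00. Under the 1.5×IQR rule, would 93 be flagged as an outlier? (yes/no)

no

IQR = Q3 − Q1 = 521.00 − 269.00 = 252.00.
Lower fence = Q1 − 1.5·IQR = 269.00 − 378.00 = -109.00.
Upper fence = Q3 + 1.5·IQR = 521.00 + 378.00 = 899.00.
93 lies within [-109.00, 899.00].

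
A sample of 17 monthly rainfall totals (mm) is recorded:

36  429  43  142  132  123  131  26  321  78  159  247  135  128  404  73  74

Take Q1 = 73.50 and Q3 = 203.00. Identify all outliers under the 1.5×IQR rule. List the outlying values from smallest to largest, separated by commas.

404, 429

IQR = Q3 − Q1 = 203.00 − 73.50 = 129.50.
Lower fence = Q1 − 1.5·IQR = 73.50 − 194.25 = -120.75.
Upper fence = Q3 + 1.5·IQR = 203.00 + 194.25 = 397.25.
404 > 397.25 → outlier.
429 > 397.25 → outlier.
All remaining values lie within [-120.75, 397.25].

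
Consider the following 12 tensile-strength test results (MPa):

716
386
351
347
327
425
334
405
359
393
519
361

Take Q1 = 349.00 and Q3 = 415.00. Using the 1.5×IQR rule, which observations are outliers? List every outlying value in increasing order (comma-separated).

IQR = Q3 − Q1 = 415.00 − 349.00 = 66.00.
Lower fence = Q1 − 1.5·IQR = 349.00 − 99.00 = 250.00.
Upper fence = Q3 + 1.5·IQR = 415.00 + 99.00 = 514.00.
519 > 514.00 → outlier.
716 > 514.00 → outlier.
All remaining values lie within [250.00, 514.00].

519, 716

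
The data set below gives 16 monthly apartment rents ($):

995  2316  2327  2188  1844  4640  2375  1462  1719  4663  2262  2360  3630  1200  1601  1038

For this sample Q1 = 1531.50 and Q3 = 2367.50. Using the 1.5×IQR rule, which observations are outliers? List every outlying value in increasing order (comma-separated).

IQR = Q3 − Q1 = 2367.50 − 1531.50 = 836.00.
Lower fence = Q1 − 1.5·IQR = 1531.50 − 1254.00 = 277.50.
Upper fence = Q3 + 1.5·IQR = 2367.50 + 1254.00 = 3621.50.
3630 > 3621.50 → outlier.
4640 > 3621.50 → outlier.
4663 > 3621.50 → outlier.
All remaining values lie within [277.50, 3621.50].

3630, 4640, 4663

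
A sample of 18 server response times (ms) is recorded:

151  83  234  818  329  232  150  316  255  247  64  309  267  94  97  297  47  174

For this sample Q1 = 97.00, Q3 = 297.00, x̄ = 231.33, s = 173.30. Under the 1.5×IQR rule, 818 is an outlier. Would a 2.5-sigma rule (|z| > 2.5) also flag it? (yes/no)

yes

z = (818 − 231.33) / 173.30 = 3.39.
|z| = 3.39 > 2.5.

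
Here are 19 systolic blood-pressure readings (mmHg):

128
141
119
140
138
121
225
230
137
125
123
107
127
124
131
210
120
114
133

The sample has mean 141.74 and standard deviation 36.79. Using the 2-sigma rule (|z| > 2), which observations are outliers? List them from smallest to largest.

Cutoffs at x̄ ± 2s: 141.74 ± 2·36.79 = [68.16, 215.32].
225: z = 2.26, |z| > 2 → outlier.
230: z = 2.40, |z| > 2 → outlier.
Every other value lies within [68.16, 215.32].

225, 230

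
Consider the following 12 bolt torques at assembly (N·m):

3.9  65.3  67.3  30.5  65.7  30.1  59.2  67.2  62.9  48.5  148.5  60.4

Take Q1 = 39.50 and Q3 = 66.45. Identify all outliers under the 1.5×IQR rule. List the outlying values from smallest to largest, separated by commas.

148.5

IQR = Q3 − Q1 = 66.45 − 39.50 = 26.95.
Lower fence = Q1 − 1.5·IQR = 39.50 − 40.425 = -0.925.
Upper fence = Q3 + 1.5·IQR = 66.45 + 40.425 = 106.875.
148.5 > 106.875 → outlier.
All remaining values lie within [-0.925, 106.875].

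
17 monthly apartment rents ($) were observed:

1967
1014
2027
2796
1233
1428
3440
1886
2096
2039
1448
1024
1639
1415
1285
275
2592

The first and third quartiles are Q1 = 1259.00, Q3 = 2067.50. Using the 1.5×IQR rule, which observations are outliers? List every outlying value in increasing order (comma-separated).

3440

IQR = Q3 − Q1 = 2067.50 − 1259.00 = 808.50.
Lower fence = Q1 − 1.5·IQR = 1259.00 − 1212.75 = 46.25.
Upper fence = Q3 + 1.5·IQR = 2067.50 + 1212.75 = 3280.25.
3440 > 3280.25 → outlier.
All remaining values lie within [46.25, 3280.25].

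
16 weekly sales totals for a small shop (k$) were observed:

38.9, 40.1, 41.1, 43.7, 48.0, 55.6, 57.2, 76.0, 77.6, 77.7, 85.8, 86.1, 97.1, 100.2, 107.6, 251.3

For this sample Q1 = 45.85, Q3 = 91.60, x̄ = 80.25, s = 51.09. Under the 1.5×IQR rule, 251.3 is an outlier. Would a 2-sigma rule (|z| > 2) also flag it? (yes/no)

z = (251.3 − 80.25) / 51.09 = 3.35.
|z| = 3.35 > 2.

yes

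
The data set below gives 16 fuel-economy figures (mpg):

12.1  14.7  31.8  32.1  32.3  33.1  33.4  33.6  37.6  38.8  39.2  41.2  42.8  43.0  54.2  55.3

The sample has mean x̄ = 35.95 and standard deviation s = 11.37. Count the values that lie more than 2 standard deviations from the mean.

Cutoffs: x̄ ± 2s = [13.21, 58.69].
Outside the cutoffs: 12.1.

1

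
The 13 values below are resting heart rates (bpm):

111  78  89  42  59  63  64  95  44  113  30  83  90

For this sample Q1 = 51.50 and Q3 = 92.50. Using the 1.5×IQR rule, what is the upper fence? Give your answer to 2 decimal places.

154.00

IQR = Q3 − Q1 = 92.50 − 51.50 = 41.00.
Lower fence = Q1 − 1.5·IQR = 51.50 − 61.50 = -10.00.
Upper fence = Q3 + 1.5·IQR = 92.50 + 61.50 = 154.00.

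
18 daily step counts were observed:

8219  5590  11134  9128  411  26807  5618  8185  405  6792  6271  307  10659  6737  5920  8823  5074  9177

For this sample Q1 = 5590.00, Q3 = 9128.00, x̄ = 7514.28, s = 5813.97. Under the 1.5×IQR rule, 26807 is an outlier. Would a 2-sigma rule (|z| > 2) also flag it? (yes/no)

z = (26807 − 7514.28) / 5813.97 = 3.32.
|z| = 3.32 > 2.

yes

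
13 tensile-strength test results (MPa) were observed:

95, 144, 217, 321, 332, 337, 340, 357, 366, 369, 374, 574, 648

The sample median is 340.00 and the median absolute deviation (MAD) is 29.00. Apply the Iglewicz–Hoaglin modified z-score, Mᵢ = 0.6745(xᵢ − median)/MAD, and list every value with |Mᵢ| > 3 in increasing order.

95, 144, 574, 648

|Mᵢ| > 3 ⇔ |xᵢ − 340.00| > 3·29.00/0.6745 = 128.98.
So outliers lie outside [211.02, 468.98].
95: M = -5.70 → outlier.
144: M = -4.56 → outlier.
574: M = 5.44 → outlier.
648: M = 7.16 → outlier.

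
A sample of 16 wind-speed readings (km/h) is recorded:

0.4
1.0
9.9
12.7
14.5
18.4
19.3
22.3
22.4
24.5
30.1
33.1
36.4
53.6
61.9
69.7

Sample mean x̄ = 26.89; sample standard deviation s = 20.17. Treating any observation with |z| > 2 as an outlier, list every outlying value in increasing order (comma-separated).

Cutoffs at x̄ ± 2s: 26.89 ± 2·20.17 = [-13.45, 67.23].
69.7: z = 2.12, |z| > 2 → outlier.
Every other value lies within [-13.45, 67.23].

69.7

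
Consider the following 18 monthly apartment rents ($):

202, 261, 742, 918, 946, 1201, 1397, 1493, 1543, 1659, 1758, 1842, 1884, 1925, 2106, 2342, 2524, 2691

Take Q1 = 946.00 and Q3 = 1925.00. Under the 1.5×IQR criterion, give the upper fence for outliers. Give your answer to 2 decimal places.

3393.50

IQR = Q3 − Q1 = 1925.00 − 946.00 = 979.00.
Lower fence = Q1 − 1.5·IQR = 946.00 − 1468.50 = -522.50.
Upper fence = Q3 + 1.5·IQR = 1925.00 + 1468.50 = 3393.50.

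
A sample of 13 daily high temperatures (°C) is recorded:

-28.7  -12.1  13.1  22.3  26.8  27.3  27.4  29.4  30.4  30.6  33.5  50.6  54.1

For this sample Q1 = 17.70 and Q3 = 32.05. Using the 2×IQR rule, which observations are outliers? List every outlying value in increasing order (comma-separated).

IQR = Q3 − Q1 = 32.05 − 17.70 = 14.35.
Lower fence = Q1 − 2·IQR = 17.70 − 28.70 = -11.00.
Upper fence = Q3 + 2·IQR = 32.05 + 28.70 = 60.75.
-28.7 < -11.00 → outlier.
-12.1 < -11.00 → outlier.
All remaining values lie within [-11.00, 60.75].

-28.7, -12.1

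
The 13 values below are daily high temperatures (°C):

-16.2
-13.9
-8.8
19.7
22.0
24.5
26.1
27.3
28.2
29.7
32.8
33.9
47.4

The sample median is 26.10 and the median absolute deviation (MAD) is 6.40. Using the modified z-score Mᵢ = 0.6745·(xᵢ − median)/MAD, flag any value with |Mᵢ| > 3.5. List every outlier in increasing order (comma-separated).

|Mᵢ| > 3.5 ⇔ |xᵢ − 26.10| > 3.5·6.40/0.6745 = 33.21.
So outliers lie outside [-7.11, 59.31].
-16.2: M = -4.46 → outlier.
-13.9: M = -4.22 → outlier.
-8.8: M = -3.68 → outlier.

-16.2, -13.9, -8.8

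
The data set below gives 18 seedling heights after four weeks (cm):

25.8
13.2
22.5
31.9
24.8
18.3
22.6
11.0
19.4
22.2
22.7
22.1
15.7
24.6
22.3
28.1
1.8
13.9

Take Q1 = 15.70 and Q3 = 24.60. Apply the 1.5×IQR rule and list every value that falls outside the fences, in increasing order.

1.8

IQR = Q3 − Q1 = 24.60 − 15.70 = 8.90.
Lower fence = Q1 − 1.5·IQR = 15.70 − 13.35 = 2.35.
Upper fence = Q3 + 1.5·IQR = 24.60 + 13.35 = 37.95.
1.8 < 2.35 → outlier.
All remaining values lie within [2.35, 37.95].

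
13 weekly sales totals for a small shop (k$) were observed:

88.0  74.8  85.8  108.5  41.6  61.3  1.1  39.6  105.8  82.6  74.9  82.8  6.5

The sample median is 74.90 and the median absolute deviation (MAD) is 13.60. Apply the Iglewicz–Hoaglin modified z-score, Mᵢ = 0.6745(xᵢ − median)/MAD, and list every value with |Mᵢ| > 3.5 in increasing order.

|Mᵢ| > 3.5 ⇔ |xᵢ − 74.90| > 3.5·13.60/0.6745 = 70.57.
So outliers lie outside [4.33, 145.47].
1.1: M = -3.66 → outlier.

1.1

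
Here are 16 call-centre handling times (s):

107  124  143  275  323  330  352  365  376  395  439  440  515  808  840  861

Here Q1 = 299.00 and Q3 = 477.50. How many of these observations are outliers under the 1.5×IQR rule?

3

IQR = 178.50; fences at 299.00 − 267.75 = 31.25 and 477.50 + 267.75 = 745.25.
Outside the cutoffs: 808, 840, 861.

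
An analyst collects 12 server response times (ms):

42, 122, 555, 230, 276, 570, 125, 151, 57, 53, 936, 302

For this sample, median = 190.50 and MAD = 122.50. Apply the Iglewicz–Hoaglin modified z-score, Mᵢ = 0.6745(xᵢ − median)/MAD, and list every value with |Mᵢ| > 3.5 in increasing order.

936

|Mᵢ| > 3.5 ⇔ |xᵢ − 190.50| > 3.5·122.50/0.6745 = 635.66.
So outliers lie outside [-445.16, 826.16].
936: M = 4.10 → outlier.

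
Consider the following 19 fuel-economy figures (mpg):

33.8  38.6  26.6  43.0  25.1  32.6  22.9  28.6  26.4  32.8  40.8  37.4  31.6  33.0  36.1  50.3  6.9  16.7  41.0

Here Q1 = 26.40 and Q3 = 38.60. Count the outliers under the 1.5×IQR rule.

IQR = 12.20; fences at 26.40 − 18.30 = 8.10 and 38.60 + 18.30 = 56.90.
Outside the cutoffs: 6.9.

1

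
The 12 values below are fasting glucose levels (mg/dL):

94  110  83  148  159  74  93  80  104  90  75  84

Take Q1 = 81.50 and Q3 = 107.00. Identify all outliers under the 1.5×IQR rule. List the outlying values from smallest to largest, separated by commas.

IQR = Q3 − Q1 = 107.00 − 81.50 = 25.50.
Lower fence = Q1 − 1.5·IQR = 81.50 − 38.25 = 43.25.
Upper fence = Q3 + 1.5·IQR = 107.00 + 38.25 = 145.25.
148 > 145.25 → outlier.
159 > 145.25 → outlier.
All remaining values lie within [43.25, 145.25].

148, 159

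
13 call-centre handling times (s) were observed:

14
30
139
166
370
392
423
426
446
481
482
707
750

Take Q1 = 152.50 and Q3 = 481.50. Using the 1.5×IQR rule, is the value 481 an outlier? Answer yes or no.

IQR = Q3 − Q1 = 481.50 − 152.50 = 329.00.
Lower fence = Q1 − 1.5·IQR = 152.50 − 493.50 = -341.00.
Upper fence = Q3 + 1.5·IQR = 481.50 + 493.50 = 975.00.
481 lies within [-341.00, 975.00].

no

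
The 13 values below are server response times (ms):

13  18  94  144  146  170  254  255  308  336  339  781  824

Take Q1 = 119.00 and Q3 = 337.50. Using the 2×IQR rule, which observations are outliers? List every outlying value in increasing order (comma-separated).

IQR = Q3 − Q1 = 337.50 − 119.00 = 218.50.
Lower fence = Q1 − 2·IQR = 119.00 − 437.00 = -318.00.
Upper fence = Q3 + 2·IQR = 337.50 + 437.00 = 774.50.
781 > 774.50 → outlier.
824 > 774.50 → outlier.
All remaining values lie within [-318.00, 774.50].

781, 824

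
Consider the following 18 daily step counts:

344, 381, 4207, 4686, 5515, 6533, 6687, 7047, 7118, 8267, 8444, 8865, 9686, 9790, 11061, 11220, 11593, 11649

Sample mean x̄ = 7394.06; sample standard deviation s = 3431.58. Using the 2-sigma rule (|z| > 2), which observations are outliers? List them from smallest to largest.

344, 381

Cutoffs at x̄ ± 2s: 7394.06 ± 2·3431.58 = [530.90, 14257.22].
344: z = -2.05, |z| > 2 → outlier.
381: z = -2.04, |z| > 2 → outlier.
Every other value lies within [530.90, 14257.22].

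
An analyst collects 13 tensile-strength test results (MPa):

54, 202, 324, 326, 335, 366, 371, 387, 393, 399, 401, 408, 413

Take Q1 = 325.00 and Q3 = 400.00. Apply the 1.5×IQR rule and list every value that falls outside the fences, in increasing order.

IQR = Q3 − Q1 = 400.00 − 325.00 = 75.00.
Lower fence = Q1 − 1.5·IQR = 325.00 − 112.50 = 212.50.
Upper fence = Q3 + 1.5·IQR = 400.00 + 112.50 = 512.50.
54 < 212.50 → outlier.
202 < 212.50 → outlier.
All remaining values lie within [212.50, 512.50].

54, 202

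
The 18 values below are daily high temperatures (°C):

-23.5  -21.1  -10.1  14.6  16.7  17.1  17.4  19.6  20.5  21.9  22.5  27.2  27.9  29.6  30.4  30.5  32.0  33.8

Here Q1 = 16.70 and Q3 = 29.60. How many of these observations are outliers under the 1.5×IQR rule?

3

IQR = 12.90; fences at 16.70 − 19.35 = -2.65 and 29.60 + 19.35 = 48.95.
Outside the cutoffs: -23.5, -21.1, -10.1.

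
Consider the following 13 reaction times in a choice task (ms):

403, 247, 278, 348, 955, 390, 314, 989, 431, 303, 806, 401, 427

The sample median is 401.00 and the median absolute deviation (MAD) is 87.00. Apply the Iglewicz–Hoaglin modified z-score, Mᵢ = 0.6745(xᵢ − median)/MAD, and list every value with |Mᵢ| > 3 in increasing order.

|Mᵢ| > 3 ⇔ |xᵢ − 401.00| > 3·87.00/0.6745 = 386.95.
So outliers lie outside [14.05, 787.95].
806: M = 3.14 → outlier.
955: M = 4.30 → outlier.
989: M = 4.56 → outlier.

806, 955, 989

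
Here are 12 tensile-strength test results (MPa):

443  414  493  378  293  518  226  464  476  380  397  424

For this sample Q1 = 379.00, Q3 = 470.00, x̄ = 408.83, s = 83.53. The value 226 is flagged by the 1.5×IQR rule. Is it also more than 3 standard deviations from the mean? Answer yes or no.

z = (226 − 408.83) / 83.53 = -2.19.
|z| = 2.19 ≤ 3.

no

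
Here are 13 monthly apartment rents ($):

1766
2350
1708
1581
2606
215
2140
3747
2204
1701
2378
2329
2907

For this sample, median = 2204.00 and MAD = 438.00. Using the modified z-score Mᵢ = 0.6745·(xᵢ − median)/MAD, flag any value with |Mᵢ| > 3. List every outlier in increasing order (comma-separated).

|Mᵢ| > 3 ⇔ |xᵢ − 2204.00| > 3·438.00/0.6745 = 1948.11.
So outliers lie outside [255.89, 4152.11].
215: M = -3.06 → outlier.

215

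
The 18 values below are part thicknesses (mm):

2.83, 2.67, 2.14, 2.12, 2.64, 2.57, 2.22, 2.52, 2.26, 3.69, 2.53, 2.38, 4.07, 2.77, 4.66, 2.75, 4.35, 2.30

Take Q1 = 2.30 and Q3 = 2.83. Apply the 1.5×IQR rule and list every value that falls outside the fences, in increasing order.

3.69, 4.07, 4.35, 4.66

IQR = Q3 − Q1 = 2.83 − 2.30 = 0.53.
Lower fence = Q1 − 1.5·IQR = 2.30 − 0.795 = 1.505.
Upper fence = Q3 + 1.5·IQR = 2.83 + 0.795 = 3.625.
3.69 > 3.625 → outlier.
4.07 > 3.625 → outlier.
4.35 > 3.625 → outlier.
4.66 > 3.625 → outlier.
All remaining values lie within [1.505, 3.625].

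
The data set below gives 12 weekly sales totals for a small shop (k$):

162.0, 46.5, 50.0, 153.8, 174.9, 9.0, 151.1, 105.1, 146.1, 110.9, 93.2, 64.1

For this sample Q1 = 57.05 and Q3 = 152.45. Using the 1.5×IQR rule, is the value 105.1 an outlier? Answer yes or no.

IQR = Q3 − Q1 = 152.45 − 57.05 = 95.40.
Lower fence = Q1 − 1.5·IQR = 57.05 − 143.10 = -86.05.
Upper fence = Q3 + 1.5·IQR = 152.45 + 143.10 = 295.55.
105.1 lies within [-86.05, 295.55].

no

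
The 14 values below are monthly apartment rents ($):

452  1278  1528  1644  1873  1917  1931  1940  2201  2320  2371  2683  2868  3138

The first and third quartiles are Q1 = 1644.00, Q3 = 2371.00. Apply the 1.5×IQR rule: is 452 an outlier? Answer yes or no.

IQR = Q3 − Q1 = 2371.00 − 1644.00 = 727.00.
Lower fence = Q1 − 1.5·IQR = 1644.00 − 1090.50 = 553.50.
Upper fence = Q3 + 1.5·IQR = 2371.00 + 1090.50 = 3461.50.
452 lies below the lower fence.

yes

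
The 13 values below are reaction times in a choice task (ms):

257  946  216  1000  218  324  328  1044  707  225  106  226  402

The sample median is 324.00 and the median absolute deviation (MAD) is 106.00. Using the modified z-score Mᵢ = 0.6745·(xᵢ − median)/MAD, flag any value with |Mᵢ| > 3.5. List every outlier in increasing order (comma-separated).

946, 1000, 1044

|Mᵢ| > 3.5 ⇔ |xᵢ − 324.00| > 3.5·106.00/0.6745 = 550.04.
So outliers lie outside [-226.04, 874.04].
946: M = 3.96 → outlier.
1000: M = 4.30 → outlier.
1044: M = 4.58 → outlier.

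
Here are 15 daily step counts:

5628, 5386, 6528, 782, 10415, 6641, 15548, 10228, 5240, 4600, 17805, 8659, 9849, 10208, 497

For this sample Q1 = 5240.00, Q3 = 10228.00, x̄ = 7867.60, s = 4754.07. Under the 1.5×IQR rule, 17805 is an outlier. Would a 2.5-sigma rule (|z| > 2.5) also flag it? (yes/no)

z = (17805 − 7867.60) / 4754.07 = 2.09.
|z| = 2.09 ≤ 2.5.

no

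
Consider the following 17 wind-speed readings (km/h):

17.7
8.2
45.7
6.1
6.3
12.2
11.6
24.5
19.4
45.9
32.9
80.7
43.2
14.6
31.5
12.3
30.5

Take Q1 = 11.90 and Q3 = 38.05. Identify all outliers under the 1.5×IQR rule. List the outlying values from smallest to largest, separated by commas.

IQR = Q3 − Q1 = 38.05 − 11.90 = 26.15.
Lower fence = Q1 − 1.5·IQR = 11.90 − 39.225 = -27.325.
Upper fence = Q3 + 1.5·IQR = 38.05 + 39.225 = 77.275.
80.7 > 77.275 → outlier.
All remaining values lie within [-27.325, 77.275].

80.7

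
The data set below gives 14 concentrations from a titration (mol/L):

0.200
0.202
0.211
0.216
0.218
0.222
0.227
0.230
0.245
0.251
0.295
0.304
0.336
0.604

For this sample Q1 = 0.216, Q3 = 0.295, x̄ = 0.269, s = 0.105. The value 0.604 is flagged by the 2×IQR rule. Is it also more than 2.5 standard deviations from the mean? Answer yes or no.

z = (0.604 − 0.269) / 0.105 = 3.19.
|z| = 3.19 > 2.5.

yes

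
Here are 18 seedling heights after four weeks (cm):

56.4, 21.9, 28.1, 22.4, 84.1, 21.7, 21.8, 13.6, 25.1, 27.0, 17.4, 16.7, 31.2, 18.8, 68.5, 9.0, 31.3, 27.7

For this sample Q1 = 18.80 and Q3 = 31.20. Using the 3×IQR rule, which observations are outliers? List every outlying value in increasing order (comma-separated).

IQR = Q3 − Q1 = 31.20 − 18.80 = 12.40.
Lower fence = Q1 − 3·IQR = 18.80 − 37.20 = -18.40.
Upper fence = Q3 + 3·IQR = 31.20 + 37.20 = 68.40.
68.5 > 68.40 → outlier.
84.1 > 68.40 → outlier.
All remaining values lie within [-18.40, 68.40].

68.5, 84.1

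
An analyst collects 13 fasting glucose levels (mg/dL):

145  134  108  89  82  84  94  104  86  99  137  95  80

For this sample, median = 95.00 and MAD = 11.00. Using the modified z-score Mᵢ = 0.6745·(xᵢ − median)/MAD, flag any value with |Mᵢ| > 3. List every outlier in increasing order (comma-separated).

|Mᵢ| > 3 ⇔ |xᵢ − 95.00| > 3·11.00/0.6745 = 48.93.
So outliers lie outside [46.07, 143.93].
145: M = 3.07 → outlier.

145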